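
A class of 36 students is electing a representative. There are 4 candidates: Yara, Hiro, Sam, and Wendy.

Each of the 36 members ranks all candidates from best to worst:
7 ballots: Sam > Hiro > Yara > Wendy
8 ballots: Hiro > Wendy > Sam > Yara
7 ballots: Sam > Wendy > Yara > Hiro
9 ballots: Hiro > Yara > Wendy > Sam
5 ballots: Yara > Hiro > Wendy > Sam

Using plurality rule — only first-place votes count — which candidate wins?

Hiro

First-place votes: Yara 5, Hiro 17, Sam 14, Wendy 0.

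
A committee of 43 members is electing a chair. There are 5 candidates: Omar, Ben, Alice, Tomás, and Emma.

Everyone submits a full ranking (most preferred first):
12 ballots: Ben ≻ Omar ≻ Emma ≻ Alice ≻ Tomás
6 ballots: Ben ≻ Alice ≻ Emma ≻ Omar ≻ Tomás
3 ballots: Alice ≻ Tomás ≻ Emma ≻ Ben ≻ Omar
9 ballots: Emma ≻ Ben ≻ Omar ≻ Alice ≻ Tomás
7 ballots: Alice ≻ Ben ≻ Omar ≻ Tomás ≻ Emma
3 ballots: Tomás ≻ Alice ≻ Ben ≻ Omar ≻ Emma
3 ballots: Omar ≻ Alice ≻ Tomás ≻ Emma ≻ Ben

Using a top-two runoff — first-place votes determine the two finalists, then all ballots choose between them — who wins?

Ben

Round 1 first-place votes: Omar 3, Ben 18, Alice 10, Tomás 3, Emma 9. Ben and Alice advance.
Runoff: Ben is ranked above Alice on 27 ballots, Alice above Ben on 16.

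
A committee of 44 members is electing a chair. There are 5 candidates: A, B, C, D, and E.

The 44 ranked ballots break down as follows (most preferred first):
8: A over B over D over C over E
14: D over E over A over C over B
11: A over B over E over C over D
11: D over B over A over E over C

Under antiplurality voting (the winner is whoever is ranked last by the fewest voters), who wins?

A

Last-place votes: A 0, B 14, C 11, D 11, E 8.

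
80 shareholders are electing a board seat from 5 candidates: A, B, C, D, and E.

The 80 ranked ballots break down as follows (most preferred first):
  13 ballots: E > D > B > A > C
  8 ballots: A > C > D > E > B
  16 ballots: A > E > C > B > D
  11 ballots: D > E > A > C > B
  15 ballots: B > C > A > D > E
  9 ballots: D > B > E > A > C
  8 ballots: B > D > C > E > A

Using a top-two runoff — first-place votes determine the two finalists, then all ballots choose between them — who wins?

B

Round 1 first-place votes: A 24, B 23, C 0, D 20, E 13. A and B advance.
Runoff: A is ranked above B on 35 ballots, B above A on 45.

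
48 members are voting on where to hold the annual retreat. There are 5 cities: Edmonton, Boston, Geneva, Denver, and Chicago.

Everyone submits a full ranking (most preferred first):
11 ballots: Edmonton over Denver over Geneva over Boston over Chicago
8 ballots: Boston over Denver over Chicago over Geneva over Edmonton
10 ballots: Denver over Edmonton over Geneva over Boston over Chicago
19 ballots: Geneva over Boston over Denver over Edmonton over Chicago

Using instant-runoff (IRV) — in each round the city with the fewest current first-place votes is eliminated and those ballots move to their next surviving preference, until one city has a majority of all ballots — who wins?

Denver

Round 1: Edmonton 11, Boston 8, Geneva 19, Denver 10, Chicago 0. Chicago eliminated.
Round 2: Edmonton 11, Boston 8, Geneva 19, Denver 10. Boston eliminated.
Round 3: Edmonton 11, Geneva 19, Denver 18. Edmonton eliminated.
Round 4: Geneva 19, Denver 29. Denver has a majority (≥25).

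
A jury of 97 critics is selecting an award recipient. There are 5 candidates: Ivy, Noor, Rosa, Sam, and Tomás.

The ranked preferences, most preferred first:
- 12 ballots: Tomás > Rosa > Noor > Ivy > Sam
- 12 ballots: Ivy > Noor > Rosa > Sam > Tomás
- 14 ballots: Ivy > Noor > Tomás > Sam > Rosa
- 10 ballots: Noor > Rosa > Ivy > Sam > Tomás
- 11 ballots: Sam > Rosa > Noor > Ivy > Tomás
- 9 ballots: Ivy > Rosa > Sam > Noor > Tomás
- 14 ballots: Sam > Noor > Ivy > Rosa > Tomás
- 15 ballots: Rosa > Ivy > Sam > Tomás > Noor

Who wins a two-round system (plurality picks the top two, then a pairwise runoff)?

Round 1 first-place votes: Ivy 35, Noor 10, Rosa 15, Sam 25, Tomás 12. Ivy and Sam advance.
Runoff: Ivy is ranked above Sam on 72 ballots, Sam above Ivy on 25.

Ivy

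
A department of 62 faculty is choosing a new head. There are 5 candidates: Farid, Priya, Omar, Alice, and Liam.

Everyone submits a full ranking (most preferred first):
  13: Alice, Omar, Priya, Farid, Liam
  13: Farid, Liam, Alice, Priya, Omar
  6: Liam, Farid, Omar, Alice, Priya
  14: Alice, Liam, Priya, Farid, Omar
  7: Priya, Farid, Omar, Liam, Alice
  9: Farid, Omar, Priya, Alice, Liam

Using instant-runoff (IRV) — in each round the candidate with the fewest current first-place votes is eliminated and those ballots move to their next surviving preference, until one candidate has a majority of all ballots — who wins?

Farid

Round 1: Farid 22, Priya 7, Omar 0, Alice 27, Liam 6. Omar eliminated.
Round 2: Farid 22, Priya 7, Alice 27, Liam 6. Liam eliminated.
Round 3: Farid 28, Priya 7, Alice 27. Priya eliminated.
Round 4: Farid 35, Alice 27. Farid has a majority (≥32).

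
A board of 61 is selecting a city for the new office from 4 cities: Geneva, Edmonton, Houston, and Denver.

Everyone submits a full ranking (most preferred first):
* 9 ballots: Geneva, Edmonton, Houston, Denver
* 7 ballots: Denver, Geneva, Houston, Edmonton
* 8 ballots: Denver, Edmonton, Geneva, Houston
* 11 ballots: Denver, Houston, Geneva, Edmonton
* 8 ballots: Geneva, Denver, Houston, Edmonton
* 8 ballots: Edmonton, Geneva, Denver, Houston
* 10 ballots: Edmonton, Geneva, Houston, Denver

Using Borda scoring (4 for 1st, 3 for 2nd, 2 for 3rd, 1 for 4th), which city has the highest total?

Geneva: 9×4 + 7×3 + 8×2 + 11×2 + 8×4 + 8×3 + 10×3 = 181
Edmonton: 9×3 + 7×1 + 8×3 + 11×1 + 8×1 + 8×4 + 10×4 = 149
Houston: 9×2 + 7×2 + 8×1 + 11×3 + 8×2 + 8×1 + 10×2 = 117
Denver: 9×1 + 7×4 + 8×4 + 11×4 + 8×3 + 8×2 + 10×1 = 163

Geneva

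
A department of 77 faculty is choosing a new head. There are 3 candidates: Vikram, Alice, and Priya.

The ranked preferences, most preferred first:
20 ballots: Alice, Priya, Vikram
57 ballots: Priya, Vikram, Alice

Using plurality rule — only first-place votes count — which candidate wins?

First-place votes: Vikram 0, Alice 20, Priya 57.

Priya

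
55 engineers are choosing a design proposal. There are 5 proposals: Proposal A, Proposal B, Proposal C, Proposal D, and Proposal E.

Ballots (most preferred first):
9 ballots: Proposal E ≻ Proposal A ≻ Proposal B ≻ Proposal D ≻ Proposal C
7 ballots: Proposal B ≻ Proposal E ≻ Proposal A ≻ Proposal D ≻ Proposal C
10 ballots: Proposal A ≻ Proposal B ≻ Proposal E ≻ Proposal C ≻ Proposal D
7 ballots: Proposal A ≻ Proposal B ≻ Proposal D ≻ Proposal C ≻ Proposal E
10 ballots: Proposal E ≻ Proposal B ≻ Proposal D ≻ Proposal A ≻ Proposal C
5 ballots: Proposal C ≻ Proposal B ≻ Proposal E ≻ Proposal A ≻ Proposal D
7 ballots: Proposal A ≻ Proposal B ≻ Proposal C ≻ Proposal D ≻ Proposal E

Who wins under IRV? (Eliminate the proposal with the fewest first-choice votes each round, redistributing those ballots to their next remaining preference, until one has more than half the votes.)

Round 1: Proposal A 24, Proposal B 7, Proposal C 5, Proposal D 0, Proposal E 19. Proposal D eliminated.
Round 2: Proposal A 24, Proposal B 7, Proposal C 5, Proposal E 19. Proposal C eliminated.
Round 3: Proposal A 24, Proposal B 12, Proposal E 19. Proposal B eliminated.
Round 4: Proposal A 24, Proposal E 31. Proposal E has a majority (≥28).

Proposal E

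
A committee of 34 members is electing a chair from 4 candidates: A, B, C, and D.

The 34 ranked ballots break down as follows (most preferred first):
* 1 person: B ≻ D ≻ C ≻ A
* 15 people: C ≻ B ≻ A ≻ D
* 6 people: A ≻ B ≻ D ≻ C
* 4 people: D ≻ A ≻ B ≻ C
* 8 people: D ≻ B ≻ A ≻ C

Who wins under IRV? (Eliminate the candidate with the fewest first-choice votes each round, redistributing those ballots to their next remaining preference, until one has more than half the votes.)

Round 1: A 6, B 1, C 15, D 12. B eliminated.
Round 2: A 6, C 15, D 13. A eliminated.
Round 3: C 15, D 19. D has a majority (≥18).

D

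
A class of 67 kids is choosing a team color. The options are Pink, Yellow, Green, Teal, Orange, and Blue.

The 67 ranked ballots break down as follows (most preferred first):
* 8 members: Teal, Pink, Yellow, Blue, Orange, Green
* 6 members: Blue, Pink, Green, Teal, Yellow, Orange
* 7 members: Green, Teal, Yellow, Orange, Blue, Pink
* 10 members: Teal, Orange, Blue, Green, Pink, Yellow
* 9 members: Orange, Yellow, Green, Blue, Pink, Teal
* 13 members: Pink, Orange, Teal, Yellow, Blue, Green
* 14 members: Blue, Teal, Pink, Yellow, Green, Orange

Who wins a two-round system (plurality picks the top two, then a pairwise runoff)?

Round 1 first-place votes: Pink 13, Yellow 0, Green 7, Teal 18, Orange 9, Blue 20. Blue and Teal advance.
Runoff: Blue is ranked above Teal on 29 ballots, Teal above Blue on 38.

Teal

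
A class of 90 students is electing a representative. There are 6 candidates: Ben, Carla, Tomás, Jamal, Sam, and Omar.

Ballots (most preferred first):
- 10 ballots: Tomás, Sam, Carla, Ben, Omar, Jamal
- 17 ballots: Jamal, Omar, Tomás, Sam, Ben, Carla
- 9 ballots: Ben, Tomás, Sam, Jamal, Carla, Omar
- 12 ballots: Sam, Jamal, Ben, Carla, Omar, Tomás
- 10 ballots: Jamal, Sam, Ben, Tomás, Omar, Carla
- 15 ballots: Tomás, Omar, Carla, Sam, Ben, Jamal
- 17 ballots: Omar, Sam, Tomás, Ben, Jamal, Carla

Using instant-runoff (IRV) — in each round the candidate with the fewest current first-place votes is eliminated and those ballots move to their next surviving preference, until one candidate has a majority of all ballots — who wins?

Tomás

Round 1: Ben 9, Carla 0, Tomás 25, Jamal 27, Sam 12, Omar 17. Carla eliminated.
Round 2: Ben 9, Tomás 25, Jamal 27, Sam 12, Omar 17. Ben eliminated.
Round 3: Tomás 34, Jamal 27, Sam 12, Omar 17. Sam eliminated.
Round 4: Tomás 34, Jamal 39, Omar 17. Omar eliminated.
Round 5: Tomás 51, Jamal 39. Tomás has a majority (≥46).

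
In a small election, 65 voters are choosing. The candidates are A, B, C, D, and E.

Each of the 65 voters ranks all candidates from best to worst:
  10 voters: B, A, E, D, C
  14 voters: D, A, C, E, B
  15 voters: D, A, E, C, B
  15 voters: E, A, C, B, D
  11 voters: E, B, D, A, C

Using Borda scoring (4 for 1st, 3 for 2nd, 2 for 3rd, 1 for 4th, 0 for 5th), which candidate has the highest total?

A: 10×3 + 14×3 + 15×3 + 15×3 + 11×1 = 173
B: 10×4 + 14×0 + 15×0 + 15×1 + 11×3 = 88
C: 10×0 + 14×2 + 15×1 + 15×2 + 11×0 = 73
D: 10×1 + 14×4 + 15×4 + 15×0 + 11×2 = 148
E: 10×2 + 14×1 + 15×2 + 15×4 + 11×4 = 168

A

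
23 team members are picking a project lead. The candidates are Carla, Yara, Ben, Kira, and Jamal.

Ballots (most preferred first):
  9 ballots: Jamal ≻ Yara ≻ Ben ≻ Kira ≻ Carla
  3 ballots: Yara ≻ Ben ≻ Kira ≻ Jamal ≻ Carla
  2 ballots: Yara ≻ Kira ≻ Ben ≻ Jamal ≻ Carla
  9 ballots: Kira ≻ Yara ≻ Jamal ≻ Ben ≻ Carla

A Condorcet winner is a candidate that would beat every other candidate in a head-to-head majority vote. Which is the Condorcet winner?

Yara vs Carla: 23–0
Yara vs Ben: 23–0
Yara vs Kira: 14–9
Yara vs Jamal: 14–9
Yara beats every other candidate.

Yara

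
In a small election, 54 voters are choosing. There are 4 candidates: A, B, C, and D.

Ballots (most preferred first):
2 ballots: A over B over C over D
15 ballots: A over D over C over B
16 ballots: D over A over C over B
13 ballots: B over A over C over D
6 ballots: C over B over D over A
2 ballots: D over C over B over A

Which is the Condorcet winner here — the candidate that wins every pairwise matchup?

A

A vs B: 33–21
A vs C: 46–8
A vs D: 30–24
A beats every other candidate.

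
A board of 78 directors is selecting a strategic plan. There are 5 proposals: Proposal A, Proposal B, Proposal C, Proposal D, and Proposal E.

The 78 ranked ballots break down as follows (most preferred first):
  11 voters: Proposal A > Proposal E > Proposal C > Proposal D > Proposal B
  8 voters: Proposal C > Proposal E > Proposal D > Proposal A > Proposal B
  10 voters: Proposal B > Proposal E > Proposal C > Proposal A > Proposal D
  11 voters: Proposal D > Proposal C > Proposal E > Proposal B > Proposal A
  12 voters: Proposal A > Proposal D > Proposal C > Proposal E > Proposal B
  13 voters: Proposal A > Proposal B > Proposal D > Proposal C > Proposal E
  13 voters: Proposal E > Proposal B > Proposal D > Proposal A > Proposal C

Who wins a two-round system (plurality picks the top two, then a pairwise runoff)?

Proposal E

Round 1 first-place votes: Proposal A 36, Proposal B 10, Proposal C 8, Proposal D 11, Proposal E 13. Proposal A and Proposal E advance.
Runoff: Proposal A is ranked above Proposal E on 36 ballots, Proposal E above Proposal A on 42.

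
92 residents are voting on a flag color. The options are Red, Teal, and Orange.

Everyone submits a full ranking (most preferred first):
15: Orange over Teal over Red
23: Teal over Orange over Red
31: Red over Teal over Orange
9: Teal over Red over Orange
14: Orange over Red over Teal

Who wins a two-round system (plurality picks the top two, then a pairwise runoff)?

Teal

Round 1 first-place votes: Red 31, Teal 32, Orange 29. Teal and Red advance.
Runoff: Teal is ranked above Red on 47 ballots, Red above Teal on 45.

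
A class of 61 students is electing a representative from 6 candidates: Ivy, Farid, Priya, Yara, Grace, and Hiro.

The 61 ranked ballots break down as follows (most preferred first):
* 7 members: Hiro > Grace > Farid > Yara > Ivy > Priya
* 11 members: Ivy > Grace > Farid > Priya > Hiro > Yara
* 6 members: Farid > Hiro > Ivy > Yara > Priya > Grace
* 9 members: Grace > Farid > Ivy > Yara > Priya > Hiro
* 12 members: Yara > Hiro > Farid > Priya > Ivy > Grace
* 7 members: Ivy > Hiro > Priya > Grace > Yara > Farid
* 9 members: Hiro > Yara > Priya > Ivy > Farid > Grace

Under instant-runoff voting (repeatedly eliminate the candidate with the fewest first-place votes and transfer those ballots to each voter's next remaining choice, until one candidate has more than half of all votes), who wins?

Round 1: Ivy 18, Farid 6, Priya 0, Yara 12, Grace 9, Hiro 16. Priya eliminated.
Round 2: Ivy 18, Farid 6, Yara 12, Grace 9, Hiro 16. Farid eliminated.
Round 3: Ivy 18, Yara 12, Grace 9, Hiro 22. Grace eliminated.
Round 4: Ivy 27, Yara 12, Hiro 22. Yara eliminated.
Round 5: Ivy 27, Hiro 34. Hiro has a majority (≥31).

Hiro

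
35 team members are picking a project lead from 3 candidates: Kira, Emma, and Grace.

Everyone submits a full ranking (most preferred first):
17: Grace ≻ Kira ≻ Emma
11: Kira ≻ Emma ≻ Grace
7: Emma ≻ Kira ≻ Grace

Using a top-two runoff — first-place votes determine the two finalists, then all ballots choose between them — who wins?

Round 1 first-place votes: Kira 11, Emma 7, Grace 17. Grace and Kira advance.
Runoff: Grace is ranked above Kira on 17 ballots, Kira above Grace on 18.

Kira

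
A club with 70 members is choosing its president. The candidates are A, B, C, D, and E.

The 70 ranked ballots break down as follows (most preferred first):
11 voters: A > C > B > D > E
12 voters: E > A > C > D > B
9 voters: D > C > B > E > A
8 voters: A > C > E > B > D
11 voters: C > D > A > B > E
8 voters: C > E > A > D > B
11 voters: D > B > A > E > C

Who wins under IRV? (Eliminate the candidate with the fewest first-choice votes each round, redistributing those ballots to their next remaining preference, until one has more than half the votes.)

Round 1: A 19, B 0, C 19, D 20, E 12. B eliminated.
Round 2: A 19, C 19, D 20, E 12. E eliminated.
Round 3: A 31, C 19, D 20. C eliminated.
Round 4: A 39, D 31. A has a majority (≥36).

A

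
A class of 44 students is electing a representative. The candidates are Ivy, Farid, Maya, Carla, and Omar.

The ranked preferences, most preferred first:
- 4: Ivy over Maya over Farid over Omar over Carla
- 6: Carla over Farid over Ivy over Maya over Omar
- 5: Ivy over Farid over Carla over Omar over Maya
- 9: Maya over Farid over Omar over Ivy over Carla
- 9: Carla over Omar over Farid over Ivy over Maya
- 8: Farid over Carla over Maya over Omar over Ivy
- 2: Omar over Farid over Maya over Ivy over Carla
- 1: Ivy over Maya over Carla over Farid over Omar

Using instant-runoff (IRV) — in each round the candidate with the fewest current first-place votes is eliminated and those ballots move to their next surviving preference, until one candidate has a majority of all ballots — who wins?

Round 1: Ivy 10, Farid 8, Maya 9, Carla 15, Omar 2. Omar eliminated.
Round 2: Ivy 10, Farid 10, Maya 9, Carla 15. Maya eliminated.
Round 3: Ivy 10, Farid 19, Carla 15. Ivy eliminated.
Round 4: Farid 28, Carla 16. Farid has a majority (≥23).

Farid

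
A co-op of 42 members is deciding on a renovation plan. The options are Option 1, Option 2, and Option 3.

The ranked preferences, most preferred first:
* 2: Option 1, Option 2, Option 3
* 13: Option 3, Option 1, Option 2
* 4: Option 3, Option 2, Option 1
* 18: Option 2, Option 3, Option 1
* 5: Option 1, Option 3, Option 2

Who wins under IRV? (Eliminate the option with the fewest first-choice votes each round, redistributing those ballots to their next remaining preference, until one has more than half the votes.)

Option 3

Round 1: Option 1 7, Option 2 18, Option 3 17. Option 1 eliminated.
Round 2: Option 2 20, Option 3 22. Option 3 has a majority (≥22).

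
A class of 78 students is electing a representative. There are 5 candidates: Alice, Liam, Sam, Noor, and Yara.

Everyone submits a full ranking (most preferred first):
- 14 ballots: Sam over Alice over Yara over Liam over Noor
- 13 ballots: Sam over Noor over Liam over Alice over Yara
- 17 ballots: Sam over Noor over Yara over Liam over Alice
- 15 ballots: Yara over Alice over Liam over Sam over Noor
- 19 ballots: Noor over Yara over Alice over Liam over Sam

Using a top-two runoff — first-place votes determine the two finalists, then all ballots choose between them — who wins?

Sam

Round 1 first-place votes: Alice 0, Liam 0, Sam 44, Noor 19, Yara 15. Sam and Noor advance.
Runoff: Sam is ranked above Noor on 59 ballots, Noor above Sam on 19.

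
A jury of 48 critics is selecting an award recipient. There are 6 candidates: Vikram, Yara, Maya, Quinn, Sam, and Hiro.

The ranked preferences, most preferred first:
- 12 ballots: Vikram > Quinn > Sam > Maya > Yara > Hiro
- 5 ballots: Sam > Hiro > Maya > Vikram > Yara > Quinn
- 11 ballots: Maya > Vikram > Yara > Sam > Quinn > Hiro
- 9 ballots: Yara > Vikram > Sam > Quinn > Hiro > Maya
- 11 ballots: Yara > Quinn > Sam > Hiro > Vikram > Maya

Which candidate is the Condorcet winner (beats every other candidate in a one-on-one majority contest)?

Vikram

Vikram vs Yara: 28–20
Vikram vs Maya: 32–16
Vikram vs Quinn: 37–11
Vikram vs Sam: 32–16
Vikram vs Hiro: 32–16
Vikram beats every other candidate.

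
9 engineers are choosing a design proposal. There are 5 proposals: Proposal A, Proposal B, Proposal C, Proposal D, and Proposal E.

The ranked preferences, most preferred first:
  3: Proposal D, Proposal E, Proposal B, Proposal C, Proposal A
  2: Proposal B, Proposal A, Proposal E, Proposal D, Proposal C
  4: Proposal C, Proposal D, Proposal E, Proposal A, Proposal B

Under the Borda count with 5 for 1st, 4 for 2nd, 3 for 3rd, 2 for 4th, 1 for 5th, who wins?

Proposal D

Proposal A: 3×1 + 2×4 + 4×2 = 19
Proposal B: 3×3 + 2×5 + 4×1 = 23
Proposal C: 3×2 + 2×1 + 4×5 = 28
Proposal D: 3×5 + 2×2 + 4×4 = 35
Proposal E: 3×4 + 2×3 + 4×3 = 30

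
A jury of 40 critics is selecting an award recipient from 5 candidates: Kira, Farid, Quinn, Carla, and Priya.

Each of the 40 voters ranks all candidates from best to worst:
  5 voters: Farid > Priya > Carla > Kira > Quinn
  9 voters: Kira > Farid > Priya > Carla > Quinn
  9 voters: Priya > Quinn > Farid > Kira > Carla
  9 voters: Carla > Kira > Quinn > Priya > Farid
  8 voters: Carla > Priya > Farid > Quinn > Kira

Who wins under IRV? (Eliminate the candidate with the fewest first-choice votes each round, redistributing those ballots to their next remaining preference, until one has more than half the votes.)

Priya

Round 1: Kira 9, Farid 5, Quinn 0, Carla 17, Priya 9. Quinn eliminated.
Round 2: Kira 9, Farid 5, Carla 17, Priya 9. Farid eliminated.
Round 3: Kira 9, Carla 17, Priya 14. Kira eliminated.
Round 4: Carla 17, Priya 23. Priya has a majority (≥21).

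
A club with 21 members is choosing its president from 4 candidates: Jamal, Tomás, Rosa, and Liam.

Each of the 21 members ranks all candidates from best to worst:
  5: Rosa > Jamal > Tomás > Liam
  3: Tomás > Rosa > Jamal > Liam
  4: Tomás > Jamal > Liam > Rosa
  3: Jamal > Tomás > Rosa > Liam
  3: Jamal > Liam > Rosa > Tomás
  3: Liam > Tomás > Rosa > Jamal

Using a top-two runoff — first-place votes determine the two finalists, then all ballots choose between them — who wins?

Jamal

Round 1 first-place votes: Jamal 6, Tomás 7, Rosa 5, Liam 3. Tomás and Jamal advance.
Runoff: Tomás is ranked above Jamal on 10 ballots, Jamal above Tomás on 11.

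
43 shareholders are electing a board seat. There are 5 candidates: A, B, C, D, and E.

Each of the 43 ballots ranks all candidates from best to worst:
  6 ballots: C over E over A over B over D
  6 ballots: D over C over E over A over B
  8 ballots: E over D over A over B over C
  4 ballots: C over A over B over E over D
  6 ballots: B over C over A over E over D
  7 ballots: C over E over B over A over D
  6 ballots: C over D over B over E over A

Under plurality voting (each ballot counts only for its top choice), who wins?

C

First-place votes: A 0, B 6, C 23, D 6, E 8.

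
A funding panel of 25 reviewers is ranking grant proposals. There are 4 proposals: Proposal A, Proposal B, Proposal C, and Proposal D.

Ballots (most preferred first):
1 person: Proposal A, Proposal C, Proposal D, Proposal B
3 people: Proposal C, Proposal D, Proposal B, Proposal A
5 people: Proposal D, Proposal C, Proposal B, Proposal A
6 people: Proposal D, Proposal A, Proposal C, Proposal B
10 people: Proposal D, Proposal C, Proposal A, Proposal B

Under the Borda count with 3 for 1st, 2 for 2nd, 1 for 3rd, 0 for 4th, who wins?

Proposal D

Proposal A: 1×3 + 3×0 + 5×0 + 6×2 + 10×1 = 25
Proposal B: 1×0 + 3×1 + 5×1 + 6×0 + 10×0 = 8
Proposal C: 1×2 + 3×3 + 5×2 + 6×1 + 10×2 = 47
Proposal D: 1×1 + 3×2 + 5×3 + 6×3 + 10×3 = 70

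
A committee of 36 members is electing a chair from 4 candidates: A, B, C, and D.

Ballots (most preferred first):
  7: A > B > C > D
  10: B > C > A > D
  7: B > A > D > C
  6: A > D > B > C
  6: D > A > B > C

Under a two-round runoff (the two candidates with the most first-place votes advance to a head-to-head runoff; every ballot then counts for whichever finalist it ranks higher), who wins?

Round 1 first-place votes: A 13, B 17, C 0, D 6. B and A advance.
Runoff: B is ranked above A on 17 ballots, A above B on 19.

A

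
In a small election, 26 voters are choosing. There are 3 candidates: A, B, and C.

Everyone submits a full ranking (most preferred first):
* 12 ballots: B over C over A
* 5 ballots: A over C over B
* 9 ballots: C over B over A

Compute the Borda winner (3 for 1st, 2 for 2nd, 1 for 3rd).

C

A: 12×1 + 5×3 + 9×1 = 36
B: 12×3 + 5×1 + 9×2 = 59
C: 12×2 + 5×2 + 9×3 = 61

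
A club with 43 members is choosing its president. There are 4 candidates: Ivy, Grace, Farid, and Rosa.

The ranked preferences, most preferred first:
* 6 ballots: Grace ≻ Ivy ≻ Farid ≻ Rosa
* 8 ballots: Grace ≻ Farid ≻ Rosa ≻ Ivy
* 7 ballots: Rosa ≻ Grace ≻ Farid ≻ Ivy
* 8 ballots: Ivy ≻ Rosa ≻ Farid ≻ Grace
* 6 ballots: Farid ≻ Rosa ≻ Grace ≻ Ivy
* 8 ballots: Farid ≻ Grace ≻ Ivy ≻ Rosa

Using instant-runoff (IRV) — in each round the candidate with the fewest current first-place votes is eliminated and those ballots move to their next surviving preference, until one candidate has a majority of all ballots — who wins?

Farid

Round 1: Ivy 8, Grace 14, Farid 14, Rosa 7. Rosa eliminated.
Round 2: Ivy 8, Grace 21, Farid 14. Ivy eliminated.
Round 3: Grace 21, Farid 22. Farid has a majority (≥22).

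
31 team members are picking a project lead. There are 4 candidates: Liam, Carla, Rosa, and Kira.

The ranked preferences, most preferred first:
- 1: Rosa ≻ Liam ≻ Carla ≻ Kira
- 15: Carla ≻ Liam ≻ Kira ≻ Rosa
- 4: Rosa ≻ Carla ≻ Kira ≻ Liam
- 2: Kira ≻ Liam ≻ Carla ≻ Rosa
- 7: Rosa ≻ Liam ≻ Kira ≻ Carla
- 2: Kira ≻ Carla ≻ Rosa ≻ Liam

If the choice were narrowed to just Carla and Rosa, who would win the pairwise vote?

Carla is ranked above Rosa on 19 ballots; Rosa above Carla on 12.

Carla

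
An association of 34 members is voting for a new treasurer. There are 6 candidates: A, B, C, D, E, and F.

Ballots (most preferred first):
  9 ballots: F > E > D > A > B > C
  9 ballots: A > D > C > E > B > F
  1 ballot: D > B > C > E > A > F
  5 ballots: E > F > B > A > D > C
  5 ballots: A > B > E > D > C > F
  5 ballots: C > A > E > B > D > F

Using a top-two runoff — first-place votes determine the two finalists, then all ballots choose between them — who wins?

Round 1 first-place votes: A 14, B 0, C 5, D 1, E 5, F 9. A and F advance.
Runoff: A is ranked above F on 20 ballots, F above A on 14.

A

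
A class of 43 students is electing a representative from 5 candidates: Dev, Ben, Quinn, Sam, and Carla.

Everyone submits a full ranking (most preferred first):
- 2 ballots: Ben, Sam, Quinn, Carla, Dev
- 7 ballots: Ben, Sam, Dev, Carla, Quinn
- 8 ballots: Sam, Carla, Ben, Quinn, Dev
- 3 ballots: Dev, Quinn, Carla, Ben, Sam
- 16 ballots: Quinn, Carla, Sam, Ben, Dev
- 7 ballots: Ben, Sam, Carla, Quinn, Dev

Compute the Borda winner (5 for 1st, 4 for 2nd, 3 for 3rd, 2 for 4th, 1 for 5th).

Dev: 2×1 + 7×3 + 8×1 + 3×5 + 16×1 + 7×1 = 69
Ben: 2×5 + 7×5 + 8×3 + 3×2 + 16×2 + 7×5 = 142
Quinn: 2×3 + 7×1 + 8×2 + 3×4 + 16×5 + 7×2 = 135
Sam: 2×4 + 7×4 + 8×5 + 3×1 + 16×3 + 7×4 = 155
Carla: 2×2 + 7×2 + 8×4 + 3×3 + 16×4 + 7×3 = 144

Sam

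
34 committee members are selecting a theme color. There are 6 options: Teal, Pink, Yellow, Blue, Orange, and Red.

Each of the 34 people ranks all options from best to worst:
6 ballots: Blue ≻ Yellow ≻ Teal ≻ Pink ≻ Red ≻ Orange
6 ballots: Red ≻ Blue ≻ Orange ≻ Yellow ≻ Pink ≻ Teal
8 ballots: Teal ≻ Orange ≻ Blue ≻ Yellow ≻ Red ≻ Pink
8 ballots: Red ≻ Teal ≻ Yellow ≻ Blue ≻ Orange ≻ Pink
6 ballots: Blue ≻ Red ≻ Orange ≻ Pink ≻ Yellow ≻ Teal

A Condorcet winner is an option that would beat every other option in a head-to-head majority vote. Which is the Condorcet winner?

Blue vs Teal: 18–16
Blue vs Pink: 34–0
Blue vs Yellow: 26–8
Blue vs Orange: 26–8
Blue vs Red: 20–14
Blue beats every other option.

Blue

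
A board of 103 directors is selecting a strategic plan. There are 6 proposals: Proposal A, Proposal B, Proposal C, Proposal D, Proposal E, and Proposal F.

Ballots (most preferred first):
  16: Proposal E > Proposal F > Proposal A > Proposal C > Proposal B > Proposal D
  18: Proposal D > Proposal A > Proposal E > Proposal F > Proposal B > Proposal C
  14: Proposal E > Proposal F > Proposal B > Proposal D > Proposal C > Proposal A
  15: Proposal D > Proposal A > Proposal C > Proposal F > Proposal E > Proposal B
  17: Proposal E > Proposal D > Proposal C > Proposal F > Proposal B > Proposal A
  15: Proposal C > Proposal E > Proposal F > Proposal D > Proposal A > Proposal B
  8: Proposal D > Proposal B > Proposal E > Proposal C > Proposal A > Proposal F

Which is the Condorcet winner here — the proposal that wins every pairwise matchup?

Proposal E

Proposal E vs Proposal A: 70–33
Proposal E vs Proposal B: 95–8
Proposal E vs Proposal C: 73–30
Proposal E vs Proposal D: 62–41
Proposal E vs Proposal F: 88–15
Proposal E beats every other proposal.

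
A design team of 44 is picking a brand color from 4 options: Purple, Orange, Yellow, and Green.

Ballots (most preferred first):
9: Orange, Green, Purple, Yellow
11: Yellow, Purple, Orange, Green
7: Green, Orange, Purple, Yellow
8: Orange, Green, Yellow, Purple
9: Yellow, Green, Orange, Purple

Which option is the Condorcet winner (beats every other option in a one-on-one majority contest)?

Orange vs Purple: 33–11
Orange vs Yellow: 24–20
Orange vs Green: 28–16
Orange beats every other option.

Orange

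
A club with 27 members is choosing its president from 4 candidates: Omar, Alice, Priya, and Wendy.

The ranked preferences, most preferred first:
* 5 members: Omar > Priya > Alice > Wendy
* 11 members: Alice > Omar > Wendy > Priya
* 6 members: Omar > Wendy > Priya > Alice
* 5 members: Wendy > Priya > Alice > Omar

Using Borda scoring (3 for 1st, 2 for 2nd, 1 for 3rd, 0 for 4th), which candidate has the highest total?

Omar

Omar: 5×3 + 11×2 + 6×3 + 5×0 = 55
Alice: 5×1 + 11×3 + 6×0 + 5×1 = 43
Priya: 5×2 + 11×0 + 6×1 + 5×2 = 26
Wendy: 5×0 + 11×1 + 6×2 + 5×3 = 38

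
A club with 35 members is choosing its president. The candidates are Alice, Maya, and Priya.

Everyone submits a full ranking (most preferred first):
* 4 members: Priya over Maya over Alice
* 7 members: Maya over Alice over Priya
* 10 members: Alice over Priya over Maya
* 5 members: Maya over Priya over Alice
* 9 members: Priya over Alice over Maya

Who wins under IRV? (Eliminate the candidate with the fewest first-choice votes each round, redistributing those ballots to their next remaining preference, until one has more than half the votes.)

Round 1: Alice 10, Maya 12, Priya 13. Alice eliminated.
Round 2: Maya 12, Priya 23. Priya has a majority (≥18).

Priya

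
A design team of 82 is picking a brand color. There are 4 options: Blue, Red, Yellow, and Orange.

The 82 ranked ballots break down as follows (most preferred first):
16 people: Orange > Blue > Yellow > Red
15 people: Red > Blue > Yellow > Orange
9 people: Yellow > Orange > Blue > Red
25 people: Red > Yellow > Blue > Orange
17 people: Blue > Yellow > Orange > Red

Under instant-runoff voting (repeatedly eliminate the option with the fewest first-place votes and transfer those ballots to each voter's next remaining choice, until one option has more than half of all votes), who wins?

Round 1: Blue 17, Red 40, Yellow 9, Orange 16. Yellow eliminated.
Round 2: Blue 17, Red 40, Orange 25. Blue eliminated.
Round 3: Red 40, Orange 42. Orange has a majority (≥42).

Orange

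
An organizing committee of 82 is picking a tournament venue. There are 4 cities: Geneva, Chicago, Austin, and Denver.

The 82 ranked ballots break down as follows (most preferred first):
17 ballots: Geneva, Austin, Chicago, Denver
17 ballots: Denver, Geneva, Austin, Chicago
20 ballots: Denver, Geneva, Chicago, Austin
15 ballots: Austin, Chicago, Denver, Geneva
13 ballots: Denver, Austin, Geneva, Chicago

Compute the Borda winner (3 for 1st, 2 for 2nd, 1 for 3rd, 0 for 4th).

Denver

Geneva: 17×3 + 17×2 + 20×2 + 15×0 + 13×1 = 138
Chicago: 17×1 + 17×0 + 20×1 + 15×2 + 13×0 = 67
Austin: 17×2 + 17×1 + 20×0 + 15×3 + 13×2 = 122
Denver: 17×0 + 17×3 + 20×3 + 15×1 + 13×3 = 165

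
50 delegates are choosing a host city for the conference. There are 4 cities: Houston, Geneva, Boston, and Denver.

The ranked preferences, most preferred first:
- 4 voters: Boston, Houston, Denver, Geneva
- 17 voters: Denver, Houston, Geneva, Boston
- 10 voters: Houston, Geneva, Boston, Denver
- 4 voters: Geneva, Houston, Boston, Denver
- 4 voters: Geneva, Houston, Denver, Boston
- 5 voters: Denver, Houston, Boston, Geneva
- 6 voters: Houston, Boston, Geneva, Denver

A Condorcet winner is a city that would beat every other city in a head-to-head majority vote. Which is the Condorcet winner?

Houston vs Geneva: 42–8
Houston vs Boston: 46–4
Houston vs Denver: 28–22
Houston beats every other city.

Houston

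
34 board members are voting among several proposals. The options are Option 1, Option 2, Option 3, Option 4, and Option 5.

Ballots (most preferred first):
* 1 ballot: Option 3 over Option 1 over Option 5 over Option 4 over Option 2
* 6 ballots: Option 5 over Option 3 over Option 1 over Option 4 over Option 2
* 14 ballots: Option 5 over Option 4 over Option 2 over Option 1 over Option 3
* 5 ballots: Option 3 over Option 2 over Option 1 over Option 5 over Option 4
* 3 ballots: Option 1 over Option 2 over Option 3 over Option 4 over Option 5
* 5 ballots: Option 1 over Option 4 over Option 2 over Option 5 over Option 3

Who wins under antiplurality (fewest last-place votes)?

Last-place votes: Option 1 0, Option 2 7, Option 3 19, Option 4 5, Option 5 3.

Option 1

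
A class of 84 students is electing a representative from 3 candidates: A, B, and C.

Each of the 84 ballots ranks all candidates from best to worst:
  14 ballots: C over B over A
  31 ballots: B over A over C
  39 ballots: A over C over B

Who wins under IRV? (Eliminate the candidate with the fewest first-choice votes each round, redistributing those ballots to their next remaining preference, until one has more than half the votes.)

Round 1: A 39, B 31, C 14. C eliminated.
Round 2: A 39, B 45. B has a majority (≥43).

B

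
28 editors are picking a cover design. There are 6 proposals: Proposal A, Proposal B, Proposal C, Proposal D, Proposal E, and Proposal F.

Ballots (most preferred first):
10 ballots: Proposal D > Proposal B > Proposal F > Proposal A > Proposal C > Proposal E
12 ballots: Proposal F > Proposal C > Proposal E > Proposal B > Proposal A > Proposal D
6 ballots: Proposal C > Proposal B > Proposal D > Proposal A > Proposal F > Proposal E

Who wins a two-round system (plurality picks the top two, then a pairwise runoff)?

Round 1 first-place votes: Proposal A 0, Proposal B 0, Proposal C 6, Proposal D 10, Proposal E 0, Proposal F 12. Proposal F and Proposal D advance.
Runoff: Proposal F is ranked above Proposal D on 12 ballots, Proposal D above Proposal F on 16.

Proposal D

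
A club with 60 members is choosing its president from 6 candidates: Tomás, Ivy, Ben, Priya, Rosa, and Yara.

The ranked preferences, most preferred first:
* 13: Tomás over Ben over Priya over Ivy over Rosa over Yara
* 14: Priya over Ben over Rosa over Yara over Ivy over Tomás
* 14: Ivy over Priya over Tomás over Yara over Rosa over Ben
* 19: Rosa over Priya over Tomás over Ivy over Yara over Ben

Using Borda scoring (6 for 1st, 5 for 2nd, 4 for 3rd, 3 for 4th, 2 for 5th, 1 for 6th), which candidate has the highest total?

Tomás: 13×6 + 14×1 + 14×4 + 19×4 = 224
Ivy: 13×3 + 14×2 + 14×6 + 19×3 = 208
Ben: 13×5 + 14×5 + 14×1 + 19×1 = 168
Priya: 13×4 + 14×6 + 14×5 + 19×5 = 301
Rosa: 13×2 + 14×4 + 14×2 + 19×6 = 224
Yara: 13×1 + 14×3 + 14×3 + 19×2 = 135

Priya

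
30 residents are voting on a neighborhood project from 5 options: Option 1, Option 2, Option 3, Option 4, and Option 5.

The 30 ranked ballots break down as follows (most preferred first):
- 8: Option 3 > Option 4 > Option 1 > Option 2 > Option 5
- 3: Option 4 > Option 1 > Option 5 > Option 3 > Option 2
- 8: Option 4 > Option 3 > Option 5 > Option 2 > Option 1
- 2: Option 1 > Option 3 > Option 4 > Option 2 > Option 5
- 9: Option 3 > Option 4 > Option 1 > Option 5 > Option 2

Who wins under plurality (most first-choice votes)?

Option 3

First-place votes: Option 1 2, Option 2 0, Option 3 17, Option 4 11, Option 5 0.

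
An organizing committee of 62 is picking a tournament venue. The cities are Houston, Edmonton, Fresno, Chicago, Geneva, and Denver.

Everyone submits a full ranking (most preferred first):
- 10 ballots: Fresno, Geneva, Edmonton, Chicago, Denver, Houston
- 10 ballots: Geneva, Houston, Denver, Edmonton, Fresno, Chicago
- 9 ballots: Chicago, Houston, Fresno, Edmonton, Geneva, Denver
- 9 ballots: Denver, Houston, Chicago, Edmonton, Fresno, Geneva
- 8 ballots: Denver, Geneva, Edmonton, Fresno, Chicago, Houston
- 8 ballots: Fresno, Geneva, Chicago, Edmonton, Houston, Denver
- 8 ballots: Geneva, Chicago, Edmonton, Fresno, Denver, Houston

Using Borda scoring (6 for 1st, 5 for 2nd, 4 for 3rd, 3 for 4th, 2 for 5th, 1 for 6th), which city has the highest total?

Geneva

Houston: 10×1 + 10×5 + 9×5 + 9×5 + 8×1 + 8×2 + 8×1 = 182
Edmonton: 10×4 + 10×3 + 9×3 + 9×3 + 8×4 + 8×3 + 8×4 = 212
Fresno: 10×6 + 10×2 + 9×4 + 9×2 + 8×3 + 8×6 + 8×3 = 230
Chicago: 10×3 + 10×1 + 9×6 + 9×4 + 8×2 + 8×4 + 8×5 = 218
Geneva: 10×5 + 10×6 + 9×2 + 9×1 + 8×5 + 8×5 + 8×6 = 265
Denver: 10×2 + 10×4 + 9×1 + 9×6 + 8×6 + 8×1 + 8×2 = 195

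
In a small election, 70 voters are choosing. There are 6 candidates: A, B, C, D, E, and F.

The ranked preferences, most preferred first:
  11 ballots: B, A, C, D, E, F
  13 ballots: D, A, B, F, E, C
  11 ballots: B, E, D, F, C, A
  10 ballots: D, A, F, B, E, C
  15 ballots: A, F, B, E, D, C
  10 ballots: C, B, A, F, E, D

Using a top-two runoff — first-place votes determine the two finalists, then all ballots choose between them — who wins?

Round 1 first-place votes: A 15, B 22, C 10, D 23, E 0, F 0. D and B advance.
Runoff: D is ranked above B on 23 ballots, B above D on 47.

B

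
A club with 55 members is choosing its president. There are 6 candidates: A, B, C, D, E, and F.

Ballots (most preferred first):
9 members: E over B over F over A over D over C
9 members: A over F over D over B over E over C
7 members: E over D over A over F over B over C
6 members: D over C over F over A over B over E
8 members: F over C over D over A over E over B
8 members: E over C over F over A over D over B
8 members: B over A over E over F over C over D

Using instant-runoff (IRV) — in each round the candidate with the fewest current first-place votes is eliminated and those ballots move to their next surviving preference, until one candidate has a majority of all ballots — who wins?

A

Round 1: A 9, B 8, C 0, D 6, E 24, F 8. C eliminated.
Round 2: A 9, B 8, D 6, E 24, F 8. D eliminated.
Round 3: A 9, B 8, E 24, F 14. B eliminated.
Round 4: A 17, E 24, F 14. F eliminated.
Round 5: A 31, E 24. A has a majority (≥28).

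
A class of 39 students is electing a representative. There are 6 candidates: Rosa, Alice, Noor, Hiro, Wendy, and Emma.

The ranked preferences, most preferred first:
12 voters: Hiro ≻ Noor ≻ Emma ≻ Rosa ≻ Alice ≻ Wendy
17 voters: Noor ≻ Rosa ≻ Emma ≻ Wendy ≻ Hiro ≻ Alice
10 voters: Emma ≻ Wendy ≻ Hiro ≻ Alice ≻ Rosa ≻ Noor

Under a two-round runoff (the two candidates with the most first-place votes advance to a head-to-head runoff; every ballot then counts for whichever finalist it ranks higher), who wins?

Round 1 first-place votes: Rosa 0, Alice 0, Noor 17, Hiro 12, Wendy 0, Emma 10. Noor and Hiro advance.
Runoff: Noor is ranked above Hiro on 17 ballots, Hiro above Noor on 22.

Hiro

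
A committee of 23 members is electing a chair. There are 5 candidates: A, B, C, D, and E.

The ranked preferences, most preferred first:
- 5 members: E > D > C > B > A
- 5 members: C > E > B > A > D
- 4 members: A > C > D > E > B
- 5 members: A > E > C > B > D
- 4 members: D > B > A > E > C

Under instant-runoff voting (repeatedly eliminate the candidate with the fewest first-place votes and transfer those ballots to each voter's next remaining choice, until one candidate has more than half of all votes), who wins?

A

Round 1: A 9, B 0, C 5, D 4, E 5. B eliminated.
Round 2: A 9, C 5, D 4, E 5. D eliminated.
Round 3: A 13, C 5, E 5. A has a majority (≥12).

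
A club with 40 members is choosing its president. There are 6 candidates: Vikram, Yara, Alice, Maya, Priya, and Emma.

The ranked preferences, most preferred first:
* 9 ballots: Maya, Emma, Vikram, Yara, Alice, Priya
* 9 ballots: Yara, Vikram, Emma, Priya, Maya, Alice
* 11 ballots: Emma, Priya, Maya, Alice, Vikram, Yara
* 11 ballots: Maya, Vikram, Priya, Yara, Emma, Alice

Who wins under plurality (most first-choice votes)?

First-place votes: Vikram 0, Yara 9, Alice 0, Maya 20, Priya 0, Emma 11.

Maya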